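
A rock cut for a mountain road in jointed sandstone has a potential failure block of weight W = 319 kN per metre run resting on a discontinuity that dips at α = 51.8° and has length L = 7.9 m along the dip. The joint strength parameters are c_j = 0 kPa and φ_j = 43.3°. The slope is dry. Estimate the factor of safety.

Resolving the block weight along and normal to the plane and applying the Mohr–Coulomb strength on the joint:
N' = W cosα = 319·cos51.8° = 197.3 kN/m
Driving force T = W sinα = 319·sin51.8° = 250.7 kN/m
Resisting force R = c_j·L + N'·tanφ_j = 0·7.9 + 197.3·tan43.3° = 0.0 + 185.9 = 185.9 kN/m
FS = R / T = 185.9 / 250.7 = 0.742

FS = 0.74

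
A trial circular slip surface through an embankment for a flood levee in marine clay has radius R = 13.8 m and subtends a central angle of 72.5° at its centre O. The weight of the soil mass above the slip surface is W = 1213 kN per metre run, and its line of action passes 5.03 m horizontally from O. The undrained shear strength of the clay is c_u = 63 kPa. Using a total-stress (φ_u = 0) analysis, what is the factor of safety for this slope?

Taking moments about the centre O, the resisting moment is provided by the undrained shear strength acting along the arc:
Arc length L_a = R·θ = 13.8·(72.5°·π/180) = 13.8·1.2654 = 17.46 m
M_R = c_u·L_a·R = 63·17.46·13.8 = 15181.5 kN·m/m
M_D = W·d = 1213·5.03 = 6101.4 kN·m/m
FS = M_R / M_D = 15181.5 / 6101.4 = 2.488

FS = 2.49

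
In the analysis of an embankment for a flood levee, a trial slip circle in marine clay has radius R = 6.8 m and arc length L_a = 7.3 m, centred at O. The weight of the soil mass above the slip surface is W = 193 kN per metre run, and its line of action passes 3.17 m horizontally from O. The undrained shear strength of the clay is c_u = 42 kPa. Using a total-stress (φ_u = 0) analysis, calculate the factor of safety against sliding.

FS = 3.41

Taking moments about the centre O, the resisting moment is provided by the undrained shear strength acting along the arc:
M_R = c_u·L_a·R = 42·7.30·6.8 = 2084.9 kN·m/m
M_D = W·d = 193·3.17 = 611.8 kN·m/m
FS = M_R / M_D = 2084.9 / 611.8 = 3.408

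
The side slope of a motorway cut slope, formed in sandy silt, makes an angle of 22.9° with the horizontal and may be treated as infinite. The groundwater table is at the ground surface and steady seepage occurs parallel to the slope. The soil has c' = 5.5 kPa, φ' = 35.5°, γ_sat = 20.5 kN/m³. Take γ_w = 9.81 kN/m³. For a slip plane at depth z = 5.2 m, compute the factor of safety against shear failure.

FS = 1.02

With seepage parallel to the slope and the water table at the surface, the effective normal stress on the slip plane uses the buoyant unit weight γ' = γ_sat − γ_w while the driving shear stress uses γ_sat:
FS = [c' + γ' z cos²β tanφ'] / [γ_sat z sinβ cosβ]
γ' = 20.5 − 9.81 = 10.69 kN/m³
Numerator = 5.5 + 10.69·5.2·cos²22.9°·tan35.5° = 5.5 + 10.69·5.2·0.8486·0.7133 = 39.147 kPa
Denominator = 20.5·5.2·sin22.9°·cos22.9° = 20.5·5.2·0.3891·0.9212 = 38.211 kPa
FS = 39.147 / 38.211 = 1.024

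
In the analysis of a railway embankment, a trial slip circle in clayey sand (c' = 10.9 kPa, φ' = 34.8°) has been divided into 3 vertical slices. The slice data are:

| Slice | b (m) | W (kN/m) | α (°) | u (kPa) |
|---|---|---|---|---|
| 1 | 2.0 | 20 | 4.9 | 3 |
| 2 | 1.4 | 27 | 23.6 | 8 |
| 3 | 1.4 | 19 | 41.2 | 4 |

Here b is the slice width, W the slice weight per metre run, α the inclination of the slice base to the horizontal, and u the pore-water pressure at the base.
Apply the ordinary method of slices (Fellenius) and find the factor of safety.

Ordinary method of slices: FS = Σ[c'·Δl_i + (W_i cosα_i − u_i·Δl_i)·tanφ'] / Σ W_i sinα_i, with Δl_i = b_i / cosα_i.
Slice 1: Δl = 2.0/cos4.9° = 2.007 m; N'_1 = 20·cos4.9° − 3·2.007 = 13.9; c'Δl = 21.88; W sinα = 1.7
Slice 2: Δl = 1.4/cos23.6° = 1.528 m; N'_2 = 27·cos23.6° − 8·1.528 = 12.5; c'Δl = 16.65; W sinα = 10.8
Slice 3: Δl = 1.4/cos41.2° = 1.861 m; N'_3 = 19·cos41.2° − 4·1.861 = 6.9; c'Δl = 20.28; W sinα = 12.5
Σc'Δl = 58.8 kN/m; ΣN' = 33.3 kN/m; ΣW sinα = 25.0 kN/m
Resisting = 58.8 + 33.3·tan34.8° = 58.8 + 23.1 = 81.9 kN/m
FS = 81.9 / 25.0 = 3.273

FS = 3.27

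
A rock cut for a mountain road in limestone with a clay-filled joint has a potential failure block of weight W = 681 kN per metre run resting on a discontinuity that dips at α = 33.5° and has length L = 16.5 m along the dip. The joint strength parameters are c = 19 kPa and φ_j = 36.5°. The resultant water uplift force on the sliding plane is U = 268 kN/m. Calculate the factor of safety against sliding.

FS = 1.42

Resolving the block weight along and normal to the plane and applying the Mohr–Coulomb strength on the joint:
N' = W cosα − U = 681·cos33.5° − 268 = 299.9 kN/m
Driving force T = W sinα = 681·sin33.5° = 375.9 kN/m
Resisting force R = c·L + N'·tanφ_j = 19·16.5 + 299.9·tan36.5° = 313.5 + 221.9 = 535.4 kN/m
FS = R / T = 535.4 / 375.9 = 1.424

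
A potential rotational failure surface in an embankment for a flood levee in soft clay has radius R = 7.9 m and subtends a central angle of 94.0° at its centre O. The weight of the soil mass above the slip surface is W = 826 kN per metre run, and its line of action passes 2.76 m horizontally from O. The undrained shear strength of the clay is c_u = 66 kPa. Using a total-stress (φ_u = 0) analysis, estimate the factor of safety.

Taking moments about the centre O, the resisting moment is provided by the undrained shear strength acting along the arc:
Arc length L_a = R·θ = 7.9·(94.0°·π/180) = 7.9·1.6406 = 12.96 m
M_R = c_u·L_a·R = 66·12.96·7.9 = 6757.8 kN·m/m
M_D = W·d = 826·2.76 = 2279.8 kN·m/m
FS = M_R / M_D = 6757.8 / 2279.8 = 2.964

FS = 2.96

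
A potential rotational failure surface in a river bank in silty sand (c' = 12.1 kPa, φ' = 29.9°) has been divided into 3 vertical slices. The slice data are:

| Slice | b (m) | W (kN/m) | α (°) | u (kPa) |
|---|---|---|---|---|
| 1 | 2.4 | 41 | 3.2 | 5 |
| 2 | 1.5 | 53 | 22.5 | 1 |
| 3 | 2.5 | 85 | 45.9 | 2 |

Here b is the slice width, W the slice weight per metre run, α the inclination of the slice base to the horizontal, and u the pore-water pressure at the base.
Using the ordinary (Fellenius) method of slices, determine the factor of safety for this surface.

FS = 1.98

Ordinary method of slices: FS = Σ[c'·Δl_i + (W_i cosα_i − u_i·Δl_i)·tanφ'] / Σ W_i sinα_i, with Δl_i = b_i / cosα_i.
Slice 1: Δl = 2.4/cos3.2° = 2.404 m; N'_1 = 41·cos3.2° − 5·2.404 = 28.9; c'Δl = 29.09; W sinα = 2.3
Slice 2: Δl = 1.5/cos22.5° = 1.624 m; N'_2 = 53·cos22.5° − 1·1.624 = 47.3; c'Δl = 19.65; W sinα = 20.3
Slice 3: Δl = 2.5/cos45.9° = 3.592 m; N'_3 = 85·cos45.9° − 2·3.592 = 52.0; c'Δl = 43.47; W sinα = 61.0
Σc'Δl = 92.2 kN/m; ΣN' = 128.2 kN/m; ΣW sinα = 83.6 kN/m
Resisting = 92.2 + 128.2·tan29.9° = 92.2 + 73.7 = 165.9 kN/m
FS = 165.9 / 83.6 = 1.985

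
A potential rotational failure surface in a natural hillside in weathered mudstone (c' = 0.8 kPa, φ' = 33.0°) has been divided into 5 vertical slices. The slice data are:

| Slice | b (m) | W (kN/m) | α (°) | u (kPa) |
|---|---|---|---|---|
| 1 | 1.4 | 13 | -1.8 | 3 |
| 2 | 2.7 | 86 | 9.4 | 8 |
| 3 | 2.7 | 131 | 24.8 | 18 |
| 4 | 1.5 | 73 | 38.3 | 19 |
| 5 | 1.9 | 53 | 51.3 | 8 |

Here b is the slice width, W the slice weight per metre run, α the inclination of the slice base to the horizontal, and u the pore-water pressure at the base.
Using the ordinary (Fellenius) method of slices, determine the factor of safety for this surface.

FS = 0.76

Ordinary method of slices: FS = Σ[c'·Δl_i + (W_i cosα_i − u_i·Δl_i)·tanφ'] / Σ W_i sinα_i, with Δl_i = b_i / cosα_i.
Slice 1: Δl = 1.4/cos(-1.8°) = 1.401 m; N'_1 = 13·cos(-1.8°) − 3·1.401 = 8.8; c'Δl = 1.12; W sinα = -0.4
Slice 2: Δl = 2.7/cos9.4° = 2.737 m; N'_2 = 86·cos9.4° − 8·2.737 = 63.0; c'Δl = 2.19; W sinα = 14.0
Slice 3: Δl = 2.7/cos24.8° = 2.974 m; N'_3 = 131·cos24.8° − 18·2.974 = 65.4; c'Δl = 2.38; W sinα = 54.9
Slice 4: Δl = 1.5/cos38.3° = 1.911 m; N'_4 = 73·cos38.3° − 19·1.911 = 21.0; c'Δl = 1.53; W sinα = 45.2
Slice 5: Δl = 1.9/cos51.3° = 3.039 m; N'_5 = 53·cos51.3° − 8·3.039 = 8.8; c'Δl = 2.43; W sinα = 41.4
Σc'Δl = 9.6 kN/m; ΣN' = 166.9 kN/m; ΣW sinα = 155.2 kN/m
Resisting = 9.6 + 166.9·tan33.0° = 9.6 + 108.4 = 118.1 kN/m
FS = 118.1 / 155.2 = 0.761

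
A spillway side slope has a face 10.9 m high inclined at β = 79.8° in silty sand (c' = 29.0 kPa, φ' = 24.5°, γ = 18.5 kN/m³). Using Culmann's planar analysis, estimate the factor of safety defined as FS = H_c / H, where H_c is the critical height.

H_c = (4c'/γ) · sinβ cosφ' / [1 − cos(β − φ')]
    = (4·29.0/18.5) · sin79.8°·cos24.5° / [1 − cos55.3°]
    = 6.270 · 0.8956 / 0.4307 = 13.04 m
FS = H_c / H = 13.04 / 10.9 = 1.196

FS = 1.20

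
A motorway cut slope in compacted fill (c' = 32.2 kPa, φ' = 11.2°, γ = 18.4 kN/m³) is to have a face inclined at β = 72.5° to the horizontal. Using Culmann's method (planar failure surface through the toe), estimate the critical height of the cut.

Culmann's analysis gives the critical failure plane at α_cr = (β + φ')/2 = (72.5 + 11.2)/2 = 41.9°, and the critical height
H_c = (4c'/γ) · sinβ cosφ' / [1 − cos(β − φ')]
    = (4·32.2/18.4) · sin72.5°·cos11.2° / [1 − cos(61.3°)]
    = 7.000 · 0.9537·0.9810 / [1 − 0.4802]
    = 7.000 · 0.9356 / 0.5198
    = 12.60 m

H_c = 12.60 m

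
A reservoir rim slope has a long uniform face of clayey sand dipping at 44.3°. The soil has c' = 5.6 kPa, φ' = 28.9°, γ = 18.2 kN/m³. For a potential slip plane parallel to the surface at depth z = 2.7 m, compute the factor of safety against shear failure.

FS = 0.79

For an infinite slope with a slip plane parallel to the surface (no pore pressure): FS = [c' + γz cos²β tanφ'] / [γz sinβ cosβ].
γz = 18.2·2.7 = 49.14 kN/m²
Numerator = 5.6 + 49.14·cos²44.3°·tan28.9° = 5.6 + 49.14·0.5122·0.5520 = 19.495 kPa
Denominator = 49.14·sin44.3°·cos44.3° = 49.14·0.6984·0.7157 = 24.563 kPa
FS = 19.495 / 24.563 = 0.794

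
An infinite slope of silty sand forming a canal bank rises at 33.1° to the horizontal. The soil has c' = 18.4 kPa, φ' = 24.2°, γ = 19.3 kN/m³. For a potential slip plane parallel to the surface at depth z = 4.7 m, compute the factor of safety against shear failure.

For an infinite slope with a slip plane parallel to the surface (no pore pressure): FS = [c' + γz cos²β tanφ'] / [γz sinβ cosβ].
γz = 19.3·4.7 = 90.71 kN/m²
Numerator = 18.4 + 90.71·cos²33.1°·tan24.2° = 18.4 + 90.71·0.7018·0.4494 = 47.009 kPa
Denominator = 90.71·sin33.1°·cos33.1° = 90.71·0.5461·0.8377 = 41.498 kPa
FS = 47.009 / 41.498 = 1.133

FS = 1.13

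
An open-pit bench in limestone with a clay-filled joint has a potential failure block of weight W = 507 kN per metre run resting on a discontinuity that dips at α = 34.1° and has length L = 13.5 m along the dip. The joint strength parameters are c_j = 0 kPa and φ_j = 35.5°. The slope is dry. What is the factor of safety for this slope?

Resolving the block weight along and normal to the plane and applying the Mohr–Coulomb strength on the joint:
N' = W cosα = 507·cos34.1° = 419.8 kN/m
Driving force T = W sinα = 507·sin34.1° = 284.2 kN/m
Resisting force R = c_j·L + N'·tanφ_j = 0·13.5 + 419.8·tan35.5° = 0.0 + 299.5 = 299.5 kN/m
FS = R / T = 299.5 / 284.2 = 1.054

FS = 1.05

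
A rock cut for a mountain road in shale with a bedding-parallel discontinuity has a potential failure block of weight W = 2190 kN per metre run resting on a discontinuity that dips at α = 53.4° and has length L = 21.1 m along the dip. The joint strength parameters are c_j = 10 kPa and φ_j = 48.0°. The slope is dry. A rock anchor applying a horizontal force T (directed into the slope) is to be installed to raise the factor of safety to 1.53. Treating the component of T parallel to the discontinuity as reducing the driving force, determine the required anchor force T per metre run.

T = 570 kN/m

Resolving forces along and normal to the sliding plane, with the horizontal anchor force T adding T·sinα to the effective normal force and T·cosα acting up the plane against the driving force:
FS = [c_jL + (W cosα + T sinα) tanφ_j] / [W sinα − T cosα]
Without the anchor: N' = 1305.7 kN/m, driving T_d = 1758.2 kN/m, resisting R = 10·21.1 + 1305.7·tan48.0° = 1661.2 kN/m, FS = 0.94.
Setting FS = 1.53 and solving for T:
1.53·(1758.2 − T cos53.4°) = 1661.2 + T sin53.4°·tan48.0°
T·(sin53.4°·tan48.0° + 1.53·cos53.4°) = 1.53·1758.2 − 1661.2
T·(0.8028·1.1106 + 1.53·0.5962) = 2690.0 − 1661.2 = 1028.8
T·1.8038 = 1028.8
T = 570.4 kN/m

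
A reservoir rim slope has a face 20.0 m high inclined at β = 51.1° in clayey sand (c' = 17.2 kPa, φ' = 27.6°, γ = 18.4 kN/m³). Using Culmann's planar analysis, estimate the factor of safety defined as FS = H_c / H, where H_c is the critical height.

H_c = (4c'/γ) · sinβ cosφ' / [1 − cos(β − φ')]
    = (4·17.2/18.4) · sin51.1°·cos27.6° / [1 − cos23.5°]
    = 3.739 · 0.6897 / 0.0829 = 31.09 m
FS = H_c / H = 31.09 / 20.0 = 1.555

FS = 1.55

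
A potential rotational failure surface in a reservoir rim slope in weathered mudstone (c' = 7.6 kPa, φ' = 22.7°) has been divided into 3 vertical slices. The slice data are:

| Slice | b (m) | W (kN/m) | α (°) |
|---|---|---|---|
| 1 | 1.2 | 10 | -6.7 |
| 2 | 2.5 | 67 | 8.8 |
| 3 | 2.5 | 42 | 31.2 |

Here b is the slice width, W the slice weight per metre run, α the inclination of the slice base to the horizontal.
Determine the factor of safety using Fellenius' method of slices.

Ordinary method of slices: FS = Σ[c'·Δl_i + (W_i cosα_i)·tanφ'] / Σ W_i sinα_i, with Δl_i = b_i / cosα_i.
Slice 1: Δl = 1.2/cos(-6.7°) = 1.208 m; N'_1 = 10·cos(-6.7°) = 9.9; c'Δl = 9.18; W sinα = -1.2
Slice 2: Δl = 2.5/cos8.8° = 2.530 m; N'_2 = 67·cos8.8° = 66.2; c'Δl = 19.23; W sinα = 10.3
Slice 3: Δl = 2.5/cos31.2° = 2.923 m; N'_3 = 42·cos31.2° = 35.9; c'Δl = 22.21; W sinα = 21.8
Σc'Δl = 50.6 kN/m; ΣN' = 112.1 kN/m; ΣW sinα = 30.8 kN/m
Resisting = 50.6 + 112.1·tan22.7° = 50.6 + 46.9 = 97.5 kN/m
FS = 97.5 / 30.8 = 3.161

FS = 3.16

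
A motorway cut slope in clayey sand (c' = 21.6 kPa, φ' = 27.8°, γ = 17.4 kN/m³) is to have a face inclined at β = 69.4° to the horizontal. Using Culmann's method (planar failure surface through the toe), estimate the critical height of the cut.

Culmann's analysis gives the critical failure plane at α_cr = (β + φ')/2 = (69.4 + 27.8)/2 = 48.6°, and the critical height
H_c = (4c'/γ) · sinβ cosφ' / [1 − cos(β − φ')]
    = (4·21.6/17.4) · sin69.4°·cos27.8° / [1 − cos(41.6°)]
    = 4.966 · 0.9361·0.8846 / [1 − 0.7478]
    = 4.966 · 0.8280 / 0.2522
    = 16.30 m

H_c = 16.30 m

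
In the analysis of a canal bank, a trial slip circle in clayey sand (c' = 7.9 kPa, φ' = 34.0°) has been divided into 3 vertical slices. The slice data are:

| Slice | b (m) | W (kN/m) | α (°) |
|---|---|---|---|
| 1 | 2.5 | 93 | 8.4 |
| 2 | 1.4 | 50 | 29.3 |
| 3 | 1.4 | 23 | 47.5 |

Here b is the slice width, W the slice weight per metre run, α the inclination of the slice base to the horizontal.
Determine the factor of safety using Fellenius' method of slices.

Ordinary method of slices: FS = Σ[c'·Δl_i + (W_i cosα_i)·tanφ'] / Σ W_i sinα_i, with Δl_i = b_i / cosα_i.
Slice 1: Δl = 2.5/cos8.4° = 2.527 m; N'_1 = 93·cos8.4° = 92.0; c'Δl = 19.96; W sinα = 13.6
Slice 2: Δl = 1.4/cos29.3° = 1.605 m; N'_2 = 50·cos29.3° = 43.6; c'Δl = 12.68; W sinα = 24.5
Slice 3: Δl = 1.4/cos47.5° = 2.072 m; N'_3 = 23·cos47.5° = 15.5; c'Δl = 16.37; W sinα = 17.0
Σc'Δl = 49.0 kN/m; ΣN' = 151.1 kN/m; ΣW sinα = 55.0 kN/m
Resisting = 49.0 + 151.1·tan34.0° = 49.0 + 101.9 = 151.0 kN/m
FS = 151.0 / 55.0 = 2.744

FS = 2.74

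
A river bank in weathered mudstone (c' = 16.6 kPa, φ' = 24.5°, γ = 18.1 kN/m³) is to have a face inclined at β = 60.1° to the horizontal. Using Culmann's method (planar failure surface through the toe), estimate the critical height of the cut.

H_c = 15.48 m

Culmann's analysis gives the critical failure plane at α_cr = (β + φ')/2 = (60.1 + 24.5)/2 = 42.3°, and the critical height
H_c = (4c'/γ) · sinβ cosφ' / [1 − cos(β − φ')]
    = (4·16.6/18.1) · sin60.1°·cos24.5° / [1 − cos(35.6°)]
    = 3.669 · 0.8669·0.9100 / [1 − 0.8131]
    = 3.669 · 0.7888 / 0.1869
    = 15.48 m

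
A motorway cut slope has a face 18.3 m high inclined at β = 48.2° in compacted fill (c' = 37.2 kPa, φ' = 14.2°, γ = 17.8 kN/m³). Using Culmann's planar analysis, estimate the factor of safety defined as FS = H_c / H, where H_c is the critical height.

H_c = (4c'/γ) · sinβ cosφ' / [1 − cos(β − φ')]
    = (4·37.2/17.8) · sin48.2°·cos14.2° / [1 − cos34.0°]
    = 8.360 · 0.7227 / 0.1710 = 35.34 m
FS = H_c / H = 35.34 / 18.3 = 1.931

FS = 1.93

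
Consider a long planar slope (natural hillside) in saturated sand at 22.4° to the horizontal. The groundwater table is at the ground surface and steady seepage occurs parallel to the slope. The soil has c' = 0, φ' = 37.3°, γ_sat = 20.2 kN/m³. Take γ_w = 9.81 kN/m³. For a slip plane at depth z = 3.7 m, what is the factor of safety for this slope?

With seepage parallel to the slope and the water table at the surface, the effective normal stress on the slip plane uses the buoyant unit weight γ' = γ_sat − γ_w while the driving shear stress uses γ_sat:
FS = [c' + γ' z cos²β tanφ'] / [γ_sat z sinβ cosβ]
(For c' = 0 this reduces to FS = (γ'/γ_sat)·tanφ'/tanβ.)
γ' = 20.2 − 9.81 = 10.39 kN/m³
Numerator = 0.0 + 10.39·3.7·cos²22.4°·tan37.3° = 0.0 + 10.39·3.7·0.8548·0.7618 = 25.033 kPa
Denominator = 20.2·3.7·sin22.4°·cos22.4° = 20.2·3.7·0.3811·0.9245 = 26.332 kPa
FS = 25.033 / 26.332 = 0.951

FS = 0.95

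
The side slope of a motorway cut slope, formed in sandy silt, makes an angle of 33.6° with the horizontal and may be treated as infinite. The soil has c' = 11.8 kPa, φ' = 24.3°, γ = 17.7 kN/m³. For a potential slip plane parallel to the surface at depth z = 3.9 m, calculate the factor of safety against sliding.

For an infinite slope with a slip plane parallel to the surface (no pore pressure): FS = [c' + γz cos²β tanφ'] / [γz sinβ cosβ].
γz = 17.7·3.9 = 69.03 kN/m²
Numerator = 11.8 + 69.03·cos²33.6°·tan24.3° = 11.8 + 69.03·0.6938·0.4515 = 33.423 kPa
Denominator = 69.03·sin33.6°·cos33.6° = 69.03·0.5534·0.8329 = 31.818 kPa
FS = 33.423 / 31.818 = 1.050

FS = 1.05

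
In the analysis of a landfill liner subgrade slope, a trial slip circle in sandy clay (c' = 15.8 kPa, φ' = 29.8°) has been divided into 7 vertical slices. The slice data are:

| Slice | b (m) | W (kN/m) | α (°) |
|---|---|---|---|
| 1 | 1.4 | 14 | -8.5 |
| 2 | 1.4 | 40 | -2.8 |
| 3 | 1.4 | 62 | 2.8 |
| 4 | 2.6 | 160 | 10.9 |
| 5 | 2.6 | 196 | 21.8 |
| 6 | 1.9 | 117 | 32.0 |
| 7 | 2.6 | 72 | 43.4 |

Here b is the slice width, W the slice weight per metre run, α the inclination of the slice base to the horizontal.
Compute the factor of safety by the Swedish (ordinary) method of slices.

FS = 2.77

Ordinary method of slices: FS = Σ[c'·Δl_i + (W_i cosα_i)·tanφ'] / Σ W_i sinα_i, with Δl_i = b_i / cosα_i.
Slice 1: Δl = 1.4/cos(-8.5°) = 1.416 m; N'_1 = 14·cos(-8.5°) = 13.8; c'Δl = 22.37; W sinα = -2.1
Slice 2: Δl = 1.4/cos(-2.8°) = 1.402 m; N'_2 = 40·cos(-2.8°) = 40.0; c'Δl = 22.15; W sinα = -2.0
Slice 3: Δl = 1.4/cos2.8° = 1.402 m; N'_3 = 62·cos2.8° = 61.9; c'Δl = 22.15; W sinα = 3.0
Slice 4: Δl = 2.6/cos10.9° = 2.648 m; N'_4 = 160·cos10.9° = 157.1; c'Δl = 41.83; W sinα = 30.3
Slice 5: Δl = 2.6/cos21.8° = 2.800 m; N'_5 = 196·cos21.8° = 182.0; c'Δl = 44.24; W sinα = 72.8
Slice 6: Δl = 1.9/cos32.0° = 2.240 m; N'_6 = 117·cos32.0° = 99.2; c'Δl = 35.40; W sinα = 62.0
Slice 7: Δl = 2.6/cos43.4° = 3.578 m; N'_7 = 72·cos43.4° = 52.3; c'Δl = 56.54; W sinα = 49.5
Σc'Δl = 244.7 kN/m; ΣN' = 606.4 kN/m; ΣW sinα = 213.5 kN/m
Resisting = 244.7 + 606.4·tan29.8° = 244.7 + 347.3 = 591.9 kN/m
FS = 591.9 / 213.5 = 2.772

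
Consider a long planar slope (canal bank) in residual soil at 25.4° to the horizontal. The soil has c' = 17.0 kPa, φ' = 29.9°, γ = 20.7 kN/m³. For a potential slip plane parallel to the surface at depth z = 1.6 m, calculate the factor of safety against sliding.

FS = 2.54

For an infinite slope with a slip plane parallel to the surface (no pore pressure): FS = [c' + γz cos²β tanφ'] / [γz sinβ cosβ].
γz = 20.7·1.6 = 33.12 kN/m²
Numerator = 17.0 + 33.12·cos²25.4°·tan29.9° = 17.0 + 33.12·0.8160·0.5750 = 32.541 kPa
Denominator = 33.12·sin25.4°·cos25.4° = 33.12·0.4289·0.9033 = 12.833 kPa
FS = 32.541 / 12.833 = 2.536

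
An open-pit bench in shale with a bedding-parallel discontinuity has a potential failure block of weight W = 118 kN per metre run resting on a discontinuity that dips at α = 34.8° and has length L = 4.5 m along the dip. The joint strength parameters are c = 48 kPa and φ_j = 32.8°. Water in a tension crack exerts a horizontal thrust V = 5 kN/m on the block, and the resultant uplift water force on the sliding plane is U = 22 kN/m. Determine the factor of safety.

FS = 3.67

Resolving the block weight along and normal to the plane and applying the Mohr–Coulomb strength on the joint:
N' = W cosα − U − V sinα = 118·cos34.8° − 22 − 5·sin34.8° = 72.0 kN/m
Driving force T = W sinα + V cosα = 118·sin34.8° + 5·cos34.8° = 71.4 kN/m
Resisting force R = c·L + N'·tanφ_j = 48·4.5 + 72.0·tan32.8° = 216.0 + 46.4 = 262.4 kN/m
FS = R / T = 262.4 / 71.4 = 3.673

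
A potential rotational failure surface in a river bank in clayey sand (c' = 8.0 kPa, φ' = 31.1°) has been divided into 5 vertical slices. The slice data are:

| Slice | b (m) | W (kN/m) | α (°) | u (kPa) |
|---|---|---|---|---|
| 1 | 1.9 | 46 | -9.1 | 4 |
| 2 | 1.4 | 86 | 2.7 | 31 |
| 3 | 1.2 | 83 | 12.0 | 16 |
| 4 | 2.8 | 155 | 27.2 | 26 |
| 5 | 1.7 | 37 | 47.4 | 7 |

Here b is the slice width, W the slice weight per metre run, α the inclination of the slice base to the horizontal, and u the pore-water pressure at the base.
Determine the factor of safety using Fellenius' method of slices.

FS = 1.83

Ordinary method of slices: FS = Σ[c'·Δl_i + (W_i cosα_i − u_i·Δl_i)·tanφ'] / Σ W_i sinα_i, with Δl_i = b_i / cosα_i.
Slice 1: Δl = 1.9/cos(-9.1°) = 1.924 m; N'_1 = 46·cos(-9.1°) − 4·1.924 = 37.7; c'Δl = 15.39; W sinα = -7.3
Slice 2: Δl = 1.4/cos2.7° = 1.402 m; N'_2 = 86·cos2.7° − 31·1.402 = 42.5; c'Δl = 11.21; W sinα = 4.1
Slice 3: Δl = 1.2/cos12.0° = 1.227 m; N'_3 = 83·cos12.0° − 16·1.227 = 61.6; c'Δl = 9.81; W sinα = 17.3
Slice 4: Δl = 2.8/cos27.2° = 3.148 m; N'_4 = 155·cos27.2° − 26·3.148 = 56.0; c'Δl = 25.19; W sinα = 70.9
Slice 5: Δl = 1.7/cos47.4° = 2.512 m; N'_5 = 37·cos47.4° − 7·2.512 = 7.5; c'Δl = 20.09; W sinα = 27.2
Σc'Δl = 81.7 kN/m; ΣN' = 205.2 kN/m; ΣW sinα = 112.1 kN/m
Resisting = 81.7 + 205.2·tan31.1° = 81.7 + 123.8 = 205.5 kN/m
FS = 205.5 / 112.1 = 1.833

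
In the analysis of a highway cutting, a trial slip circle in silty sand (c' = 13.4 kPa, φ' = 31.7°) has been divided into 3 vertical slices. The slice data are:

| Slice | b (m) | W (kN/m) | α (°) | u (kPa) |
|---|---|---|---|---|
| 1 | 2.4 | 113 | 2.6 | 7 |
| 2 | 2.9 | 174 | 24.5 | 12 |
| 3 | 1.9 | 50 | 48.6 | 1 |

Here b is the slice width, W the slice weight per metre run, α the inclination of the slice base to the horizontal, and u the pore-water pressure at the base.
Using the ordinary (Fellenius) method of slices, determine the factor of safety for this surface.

Ordinary method of slices: FS = Σ[c'·Δl_i + (W_i cosα_i − u_i·Δl_i)·tanφ'] / Σ W_i sinα_i, with Δl_i = b_i / cosα_i.
Slice 1: Δl = 2.4/cos2.6° = 2.402 m; N'_1 = 113·cos2.6° − 7·2.402 = 96.1; c'Δl = 32.19; W sinα = 5.1
Slice 2: Δl = 2.9/cos24.5° = 3.187 m; N'_2 = 174·cos24.5° − 12·3.187 = 120.1; c'Δl = 42.71; W sinα = 72.2
Slice 3: Δl = 1.9/cos48.6° = 2.873 m; N'_3 = 50·cos48.6° − 1·2.873 = 30.2; c'Δl = 38.50; W sinα = 37.5
Σc'Δl = 113.4 kN/m; ΣN' = 246.3 kN/m; ΣW sinα = 114.8 kN/m
Resisting = 113.4 + 246.3·tan31.7° = 113.4 + 152.1 = 265.5 kN/m
FS = 265.5 / 114.8 = 2.313

FS = 2.31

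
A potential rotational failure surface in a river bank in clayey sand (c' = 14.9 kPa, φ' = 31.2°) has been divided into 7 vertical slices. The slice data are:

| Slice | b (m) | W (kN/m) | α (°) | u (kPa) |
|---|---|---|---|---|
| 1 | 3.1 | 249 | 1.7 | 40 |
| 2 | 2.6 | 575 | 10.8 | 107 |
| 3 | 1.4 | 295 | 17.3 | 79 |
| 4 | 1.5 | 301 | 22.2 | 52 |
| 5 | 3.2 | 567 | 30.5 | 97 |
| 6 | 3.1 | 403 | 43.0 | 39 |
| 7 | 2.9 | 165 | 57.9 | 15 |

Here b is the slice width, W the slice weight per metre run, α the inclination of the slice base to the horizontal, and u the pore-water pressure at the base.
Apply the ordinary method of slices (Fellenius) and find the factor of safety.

Ordinary method of slices: FS = Σ[c'·Δl_i + (W_i cosα_i − u_i·Δl_i)·tanφ'] / Σ W_i sinα_i, with Δl_i = b_i / cosα_i.
Slice 1: Δl = 3.1/cos1.7° = 3.101 m; N'_1 = 249·cos1.7° − 40·3.101 = 124.8; c'Δl = 46.21; W sinα = 7.4
Slice 2: Δl = 2.6/cos10.8° = 2.647 m; N'_2 = 575·cos10.8° − 107·2.647 = 281.6; c'Δl = 39.44; W sinα = 107.7
Slice 3: Δl = 1.4/cos17.3° = 1.466 m; N'_3 = 295·cos17.3° − 79·1.466 = 165.8; c'Δl = 21.85; W sinα = 87.7
Slice 4: Δl = 1.5/cos22.2° = 1.620 m; N'_4 = 301·cos22.2° − 52·1.620 = 194.4; c'Δl = 24.14; W sinα = 113.7
Slice 5: Δl = 3.2/cos30.5° = 3.714 m; N'_5 = 567·cos30.5° − 97·3.714 = 128.3; c'Δl = 55.34; W sinα = 287.8
Slice 6: Δl = 3.1/cos43.0° = 4.239 m; N'_6 = 403·cos43.0° − 39·4.239 = 129.4; c'Δl = 63.16; W sinα = 274.8
Slice 7: Δl = 2.9/cos57.9° = 5.457 m; N'_7 = 165·cos57.9° − 15·5.457 = 5.8; c'Δl = 81.31; W sinα = 139.8
Σc'Δl = 331.4 kN/m; ΣN' = 1030.2 kN/m; ΣW sinα = 1019.0 kN/m
Resisting = 331.4 + 1030.2·tan31.2° = 331.4 + 623.9 = 955.4 kN/m
FS = 955.4 / 1019.0 = 0.938

FS = 0.94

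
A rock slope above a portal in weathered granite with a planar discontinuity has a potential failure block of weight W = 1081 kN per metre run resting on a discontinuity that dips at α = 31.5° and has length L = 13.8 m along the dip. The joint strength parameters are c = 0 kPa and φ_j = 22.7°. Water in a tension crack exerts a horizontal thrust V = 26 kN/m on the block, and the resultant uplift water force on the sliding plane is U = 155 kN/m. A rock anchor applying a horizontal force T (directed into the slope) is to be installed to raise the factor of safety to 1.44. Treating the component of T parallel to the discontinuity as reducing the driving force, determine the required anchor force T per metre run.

T = 367 kN/m

Resolving forces along and normal to the sliding plane, with the horizontal anchor force T adding T·sinα to the effective normal force and T·cosα acting up the plane against the driving force:
FS = [cL + (W cosα − U − V sinα + T sinα) tanφ_j] / [W sinα + V cosα − T cosα]
Without the anchor: N' = 753.1 kN/m, driving T_d = 587.0 kN/m, resisting R = 0·13.8 + 753.1·tan22.7° = 315.0 kN/m, FS = 0.54.
Setting FS = 1.44 and solving for T:
1.44·(587.0 − T cos31.5°) = 315.0 + T sin31.5°·tan22.7°
T·(sin31.5°·tan22.7° + 1.44·cos31.5°) = 1.44·587.0 − 315.0
T·(0.5225·0.4183 + 1.44·0.8526) = 845.3 − 315.0 = 530.2
T·1.4464 = 530.2
T = 366.6 kN/m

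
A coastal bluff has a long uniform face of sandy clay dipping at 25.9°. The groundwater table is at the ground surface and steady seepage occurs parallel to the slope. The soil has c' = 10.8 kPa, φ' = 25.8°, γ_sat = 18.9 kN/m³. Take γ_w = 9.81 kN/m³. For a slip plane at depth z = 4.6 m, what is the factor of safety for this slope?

FS = 0.79

With seepage parallel to the slope and the water table at the surface, the effective normal stress on the slip plane uses the buoyant unit weight γ' = γ_sat − γ_w while the driving shear stress uses γ_sat:
FS = [c' + γ' z cos²β tanφ'] / [γ_sat z sinβ cosβ]
γ' = 18.9 − 9.81 = 9.09 kN/m³
Numerator = 10.8 + 9.09·4.6·cos²25.9°·tan25.8° = 10.8 + 9.09·4.6·0.8092·0.4834 = 27.157 kPa
Denominator = 18.9·4.6·sin25.9°·cos25.9° = 18.9·4.6·0.4368·0.8996 = 34.161 kPa
FS = 27.157 / 34.161 = 0.795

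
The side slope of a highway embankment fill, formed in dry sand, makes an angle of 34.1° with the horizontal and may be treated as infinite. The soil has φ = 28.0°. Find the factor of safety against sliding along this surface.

FS = 0.79

For a dry cohesionless infinite slope the factor of safety is FS = tanφ / tanβ.
FS = tan28.0° / tan34.1° = 0.5317 / 0.6771 = 0.785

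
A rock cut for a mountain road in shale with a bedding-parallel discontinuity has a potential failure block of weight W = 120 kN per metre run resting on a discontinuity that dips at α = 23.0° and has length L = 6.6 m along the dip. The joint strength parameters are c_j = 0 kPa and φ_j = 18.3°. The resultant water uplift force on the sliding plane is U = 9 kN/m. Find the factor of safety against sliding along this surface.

FS = 0.72

Resolving the block weight along and normal to the plane and applying the Mohr–Coulomb strength on the joint:
N' = W cosα − U = 120·cos23.0° − 9 = 101.5 kN/m
Driving force T = W sinα = 120·sin23.0° = 46.9 kN/m
Resisting force R = c_j·L + N'·tanφ_j = 0·6.6 + 101.5·tan18.3° = 0.0 + 33.6 = 33.6 kN/m
FS = R / T = 33.6 / 46.9 = 0.716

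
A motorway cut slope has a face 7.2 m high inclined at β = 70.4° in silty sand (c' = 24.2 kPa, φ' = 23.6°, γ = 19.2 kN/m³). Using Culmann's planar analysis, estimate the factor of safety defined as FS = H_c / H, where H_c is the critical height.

FS = 1.92

H_c = (4c'/γ) · sinβ cosφ' / [1 − cos(β − φ')]
    = (4·24.2/19.2) · sin70.4°·cos23.6° / [1 − cos46.8°]
    = 5.042 · 0.8633 / 0.3155 = 13.80 m
FS = H_c / H = 13.80 / 7.2 = 1.916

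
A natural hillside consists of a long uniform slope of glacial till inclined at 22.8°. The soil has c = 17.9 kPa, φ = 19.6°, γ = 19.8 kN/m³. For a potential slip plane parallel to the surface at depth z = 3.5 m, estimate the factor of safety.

For an infinite slope with a slip plane parallel to the surface (no pore pressure): FS = [c + γz cos²β tanφ] / [γz sinβ cosβ].
γz = 19.8·3.5 = 69.30 kN/m²
Numerator = 17.9 + 69.30·cos²22.8°·tan19.6° = 17.9 + 69.30·0.8498·0.3561 = 38.871 kPa
Denominator = 69.30·sin22.8°·cos22.8° = 69.30·0.3875·0.9219 = 24.756 kPa
FS = 38.871 / 24.756 = 1.570

FS = 1.57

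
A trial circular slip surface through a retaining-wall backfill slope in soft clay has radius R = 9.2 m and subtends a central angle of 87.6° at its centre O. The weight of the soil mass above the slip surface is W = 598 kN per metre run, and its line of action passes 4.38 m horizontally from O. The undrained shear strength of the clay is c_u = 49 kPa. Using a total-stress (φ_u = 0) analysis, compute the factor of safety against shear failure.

FS = 2.42

Taking moments about the centre O, the resisting moment is provided by the undrained shear strength acting along the arc:
Arc length L_a = R·θ = 9.2·(87.6°·π/180) = 9.2·1.5289 = 14.07 m
M_R = c_u·L_a·R = 49·14.07·9.2 = 6340.9 kN·m/m
M_D = W·d = 598·4.38 = 2619.2 kN·m/m
FS = M_R / M_D = 6340.9 / 2619.2 = 2.421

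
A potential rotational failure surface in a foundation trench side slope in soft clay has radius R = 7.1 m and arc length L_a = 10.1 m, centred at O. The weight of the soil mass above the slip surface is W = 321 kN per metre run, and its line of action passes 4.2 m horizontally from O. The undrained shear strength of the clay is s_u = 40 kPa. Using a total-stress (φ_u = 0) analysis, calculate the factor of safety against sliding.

FS = 2.13

Taking moments about the centre O, the resisting moment is provided by the undrained shear strength acting along the arc:
M_R = s_u·L_a·R = 40·10.10·7.1 = 2868.4 kN·m/m
M_D = W·d = 321·4.2 = 1348.2 kN·m/m
FS = M_R / M_D = 2868.4 / 1348.2 = 2.128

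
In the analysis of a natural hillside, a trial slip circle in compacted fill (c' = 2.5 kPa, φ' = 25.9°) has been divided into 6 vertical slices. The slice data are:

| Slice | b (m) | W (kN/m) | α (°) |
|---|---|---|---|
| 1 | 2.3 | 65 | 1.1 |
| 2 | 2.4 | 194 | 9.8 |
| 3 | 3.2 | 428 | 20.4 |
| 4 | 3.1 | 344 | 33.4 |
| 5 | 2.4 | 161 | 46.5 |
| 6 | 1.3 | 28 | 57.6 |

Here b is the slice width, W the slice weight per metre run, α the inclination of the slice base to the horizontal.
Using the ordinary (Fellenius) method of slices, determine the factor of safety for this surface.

Ordinary method of slices: FS = Σ[c'·Δl_i + (W_i cosα_i)·tanφ'] / Σ W_i sinα_i, with Δl_i = b_i / cosα_i.
Slice 1: Δl = 2.3/cos1.1° = 2.300 m; N'_1 = 65·cos1.1° = 65.0; c'Δl = 5.75; W sinα = 1.2
Slice 2: Δl = 2.4/cos9.8° = 2.436 m; N'_2 = 194·cos9.8° = 191.2; c'Δl = 6.09; W sinα = 33.0
Slice 3: Δl = 3.2/cos20.4° = 3.414 m; N'_3 = 428·cos20.4° = 401.2; c'Δl = 8.54; W sinα = 149.2
Slice 4: Δl = 3.1/cos33.4° = 3.713 m; N'_4 = 344·cos33.4° = 287.2; c'Δl = 9.28; W sinα = 189.4
Slice 5: Δl = 2.4/cos46.5° = 3.487 m; N'_5 = 161·cos46.5° = 110.8; c'Δl = 8.72; W sinα = 116.8
Slice 6: Δl = 1.3/cos57.6° = 2.426 m; N'_6 = 28·cos57.6° = 15.0; c'Δl = 6.07; W sinα = 23.6
Σc'Δl = 44.4 kN/m; ΣN' = 1070.3 kN/m; ΣW sinα = 513.2 kN/m
Resisting = 44.4 + 1070.3·tan25.9° = 44.4 + 519.7 = 564.2 kN/m
FS = 564.2 / 513.2 = 1.099

FS = 1.10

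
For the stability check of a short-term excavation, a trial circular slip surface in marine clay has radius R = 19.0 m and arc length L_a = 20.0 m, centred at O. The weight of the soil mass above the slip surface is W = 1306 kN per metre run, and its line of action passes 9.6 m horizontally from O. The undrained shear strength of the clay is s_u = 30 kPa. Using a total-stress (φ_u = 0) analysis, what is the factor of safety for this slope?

Taking moments about the centre O, the resisting moment is provided by the undrained shear strength acting along the arc:
M_R = s_u·L_a·R = 30·20.00·19.0 = 11400.0 kN·m/m
M_D = W·d = 1306·9.6 = 12537.6 kN·m/m
FS = M_R / M_D = 11400.0 / 12537.6 = 0.909

FS = 0.91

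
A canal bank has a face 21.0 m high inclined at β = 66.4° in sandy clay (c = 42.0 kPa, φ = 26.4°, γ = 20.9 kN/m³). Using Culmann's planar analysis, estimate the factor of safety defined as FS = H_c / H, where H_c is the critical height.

H_c = (4c/γ) · sinβ cosφ / [1 − cos(β − φ)]
    = (4·42.0/20.9) · sin66.4°·cos26.4° / [1 − cos40.0°]
    = 8.038 · 0.8208 / 0.2340 = 28.20 m
FS = H_c / H = 28.20 / 21.0 = 1.343

FS = 1.34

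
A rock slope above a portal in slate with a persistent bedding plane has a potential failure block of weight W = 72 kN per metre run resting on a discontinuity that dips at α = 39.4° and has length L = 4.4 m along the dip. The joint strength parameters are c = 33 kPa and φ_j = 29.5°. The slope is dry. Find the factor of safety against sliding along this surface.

FS = 3.87

Resolving the block weight along and normal to the plane and applying the Mohr–Coulomb strength on the joint:
N' = W cosα = 72·cos39.4° = 55.6 kN/m
Driving force T = W sinα = 72·sin39.4° = 45.7 kN/m
Resisting force R = c·L + N'·tanφ_j = 33·4.4 + 55.6·tan29.5° = 145.2 + 31.5 = 176.7 kN/m
FS = R / T = 176.7 / 45.7 = 3.866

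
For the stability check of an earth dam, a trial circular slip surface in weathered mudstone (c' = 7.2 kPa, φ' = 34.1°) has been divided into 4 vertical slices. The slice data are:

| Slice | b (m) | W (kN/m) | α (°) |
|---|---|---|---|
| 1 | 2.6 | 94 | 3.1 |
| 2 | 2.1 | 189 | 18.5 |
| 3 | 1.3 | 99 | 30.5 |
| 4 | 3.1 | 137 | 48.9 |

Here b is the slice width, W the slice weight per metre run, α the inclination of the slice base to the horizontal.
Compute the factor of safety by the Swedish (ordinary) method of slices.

Ordinary method of slices: FS = Σ[c'·Δl_i + (W_i cosα_i)·tanφ'] / Σ W_i sinα_i, with Δl_i = b_i / cosα_i.
Slice 1: Δl = 2.6/cos3.1° = 2.604 m; N'_1 = 94·cos3.1° = 93.9; c'Δl = 18.75; W sinα = 5.1
Slice 2: Δl = 2.1/cos18.5° = 2.214 m; N'_2 = 189·cos18.5° = 179.2; c'Δl = 15.94; W sinα = 60.0
Slice 3: Δl = 1.3/cos30.5° = 1.509 m; N'_3 = 99·cos30.5° = 85.3; c'Δl = 10.86; W sinα = 50.2
Slice 4: Δl = 3.1/cos48.9° = 4.716 m; N'_4 = 137·cos48.9° = 90.1; c'Δl = 33.95; W sinα = 103.2
Σc'Δl = 79.5 kN/m; ΣN' = 448.5 kN/m; ΣW sinα = 218.5 kN/m
Resisting = 79.5 + 448.5·tan34.1° = 79.5 + 303.6 = 383.1 kN/m
FS = 383.1 / 218.5 = 1.753

FS = 1.75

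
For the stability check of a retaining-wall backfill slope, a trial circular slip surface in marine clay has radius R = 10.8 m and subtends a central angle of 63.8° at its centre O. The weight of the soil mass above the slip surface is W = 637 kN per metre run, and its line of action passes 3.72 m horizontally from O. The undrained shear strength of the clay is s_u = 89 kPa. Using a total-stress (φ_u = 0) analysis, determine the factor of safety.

Taking moments about the centre O, the resisting moment is provided by the undrained shear strength acting along the arc:
Arc length L_a = R·θ = 10.8·(63.8°·π/180) = 10.8·1.1135 = 12.03 m
M_R = s_u·L_a·R = 89·12.03·10.8 = 11559.4 kN·m/m
M_D = W·d = 637·3.72 = 2369.6 kN·m/m
FS = M_R / M_D = 11559.4 / 2369.6 = 4.878

FS = 4.88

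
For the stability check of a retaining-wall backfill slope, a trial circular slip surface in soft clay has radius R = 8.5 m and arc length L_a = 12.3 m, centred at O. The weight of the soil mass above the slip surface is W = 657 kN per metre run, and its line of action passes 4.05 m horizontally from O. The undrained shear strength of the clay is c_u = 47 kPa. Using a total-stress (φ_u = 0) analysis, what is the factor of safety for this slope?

FS = 1.85

Taking moments about the centre O, the resisting moment is provided by the undrained shear strength acting along the arc:
M_R = c_u·L_a·R = 47·12.30·8.5 = 4913.9 kN·m/m
M_D = W·d = 657·4.05 = 2660.8 kN·m/m
FS = M_R / M_D = 4913.9 / 2660.8 = 1.847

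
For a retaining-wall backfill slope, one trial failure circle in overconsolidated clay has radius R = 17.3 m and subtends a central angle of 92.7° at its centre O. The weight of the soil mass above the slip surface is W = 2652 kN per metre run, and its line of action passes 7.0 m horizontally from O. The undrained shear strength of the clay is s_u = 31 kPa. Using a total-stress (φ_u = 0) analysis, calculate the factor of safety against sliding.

Taking moments about the centre O, the resisting moment is provided by the undrained shear strength acting along the arc:
Arc length L_a = R·θ = 17.3·(92.7°·π/180) = 17.3·1.6179 = 27.99 m
M_R = s_u·L_a·R = 31·27.99·17.3 = 15011.0 kN·m/m
M_D = W·d = 2652·7.0 = 18564.0 kN·m/m
FS = M_R / M_D = 15011.0 / 18564.0 = 0.809

FS = 0.81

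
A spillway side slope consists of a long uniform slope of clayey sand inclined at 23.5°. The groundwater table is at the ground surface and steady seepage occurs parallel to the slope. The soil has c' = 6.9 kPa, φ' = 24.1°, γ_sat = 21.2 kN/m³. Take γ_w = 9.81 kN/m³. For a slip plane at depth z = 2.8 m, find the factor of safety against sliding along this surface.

With seepage parallel to the slope and the water table at the surface, the effective normal stress on the slip plane uses the buoyant unit weight γ' = γ_sat − γ_w while the driving shear stress uses γ_sat:
FS = [c' + γ' z cos²β tanφ'] / [γ_sat z sinβ cosβ]
γ' = 21.2 − 9.81 = 11.39 kN/m³
Numerator = 6.9 + 11.39·2.8·cos²23.5°·tan24.1° = 6.9 + 11.39·2.8·0.8410·0.4473 = 18.898 kPa
Denominator = 21.2·2.8·sin23.5°·cos23.5° = 21.2·2.8·0.3987·0.9171 = 21.707 kPa
FS = 18.898 / 21.707 = 0.871

FS = 0.87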